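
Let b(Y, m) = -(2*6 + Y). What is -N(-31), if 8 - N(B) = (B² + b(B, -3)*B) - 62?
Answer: 302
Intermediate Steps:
b(Y, m) = -12 - Y (b(Y, m) = -(12 + Y) = -12 - Y)
N(B) = 70 - B² - B*(-12 - B) (N(B) = 8 - ((B² + (-12 - B)*B) - 62) = 8 - ((B² + B*(-12 - B)) - 62) = 8 - (-62 + B² + B*(-12 - B)) = 8 + (62 - B² - B*(-12 - B)) = 70 - B² - B*(-12 - B))
-N(-31) = -(70 + 12*(-31)) = -(70 - 372) = -1*(-302) = 302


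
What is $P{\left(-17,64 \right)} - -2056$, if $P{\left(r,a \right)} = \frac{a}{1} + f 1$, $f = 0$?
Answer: $2120$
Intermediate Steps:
$P{\left(r,a \right)} = a$ ($P{\left(r,a \right)} = \frac{a}{1} + 0 \cdot 1 = a 1 + 0 = a + 0 = a$)
$P{\left(-17,64 \right)} - -2056 = 64 - -2056 = 64 + 2056 = 2120$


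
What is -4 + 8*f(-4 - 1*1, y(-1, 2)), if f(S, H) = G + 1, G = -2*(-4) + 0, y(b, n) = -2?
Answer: 68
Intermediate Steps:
G = 8 (G = 8 + 0 = 8)
f(S, H) = 9 (f(S, H) = 8 + 1 = 9)
-4 + 8*f(-4 - 1*1, y(-1, 2)) = -4 + 8*9 = -4 + 72 = 68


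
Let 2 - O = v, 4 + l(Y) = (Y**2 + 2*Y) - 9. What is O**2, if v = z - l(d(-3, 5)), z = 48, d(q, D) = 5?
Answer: 576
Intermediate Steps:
l(Y) = -13 + Y**2 + 2*Y (l(Y) = -4 + ((Y**2 + 2*Y) - 9) = -4 + (-9 + Y**2 + 2*Y) = -13 + Y**2 + 2*Y)
v = 26 (v = 48 - (-13 + 5**2 + 2*5) = 48 - (-13 + 25 + 10) = 48 - 1*22 = 48 - 22 = 26)
O = -24 (O = 2 - 1*26 = 2 - 26 = -24)
O**2 = (-24)**2 = 576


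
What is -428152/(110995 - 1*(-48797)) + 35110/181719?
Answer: -3008044007/1209885102 ≈ -2.4862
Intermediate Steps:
-428152/(110995 - 1*(-48797)) + 35110/181719 = -428152/(110995 + 48797) + 35110*(1/181719) = -428152/159792 + 35110/181719 = -428152*1/159792 + 35110/181719 = -53519/19974 + 35110/181719 = -3008044007/1209885102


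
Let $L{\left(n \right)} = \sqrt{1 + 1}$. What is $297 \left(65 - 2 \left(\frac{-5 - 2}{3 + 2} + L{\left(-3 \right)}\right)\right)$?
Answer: $\frac{100683}{5} - 594 \sqrt{2} \approx 19297.0$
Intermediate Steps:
$L{\left(n \right)} = \sqrt{2}$
$297 \left(65 - 2 \left(\frac{-5 - 2}{3 + 2} + L{\left(-3 \right)}\right)\right) = 297 \left(65 - 2 \left(\frac{-5 - 2}{3 + 2} + \sqrt{2}\right)\right) = 297 \left(65 - 2 \left(- \frac{7}{5} + \sqrt{2}\right)\right) = 297 \left(65 + \left(\frac{14}{5} - 2 \sqrt{2}\right)\right) = 297 \left(\frac{339}{5} - 2 \sqrt{2}\right) = \frac{100683}{5} - 594 \sqrt{2}$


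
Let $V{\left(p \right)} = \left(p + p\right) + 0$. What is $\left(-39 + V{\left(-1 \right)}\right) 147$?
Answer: $-6027$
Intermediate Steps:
$V{\left(p \right)} = 2 p$ ($V{\left(p \right)} = 2 p + 0 = 2 p$)
$\left(-39 + V{\left(-1 \right)}\right) 147 = \left(-39 + 2 \left(-1\right)\right) 147 = \left(-39 - 2\right) 147 = \left(-41\right) 147 = -6027$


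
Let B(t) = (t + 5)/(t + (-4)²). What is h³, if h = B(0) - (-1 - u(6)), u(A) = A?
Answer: 1601613/4096 ≈ 391.02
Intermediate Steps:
B(t) = (5 + t)/(16 + t) (B(t) = (5 + t)/(t + 16) = (5 + t)/(16 + t))
h = 117/16 (h = (5 + 0)/(16 + 0) - (-1 - 1*6) = 5/16 - (-1 - 6) = (1/16)*5 - 1*(-7) = 5/16 + 7 = 117/16 ≈ 7.3125)
h³ = (117/16)³ = 1601613/4096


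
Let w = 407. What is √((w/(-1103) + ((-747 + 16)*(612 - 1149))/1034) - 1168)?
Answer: I*√1025936102632166/1140502 ≈ 28.084*I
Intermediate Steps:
√((w/(-1103) + ((-747 + 16)*(612 - 1149))/1034) - 1168) = √((407/(-1103) + ((-747 + 16)*(612 - 1149))/1034) - 1168) = √((407*(-1/1103) - 731*(-537)*(1/1034)) - 1168) = √((-407/1103 + 392547*(1/1034)) - 1168) = √((-407/1103 + 392547/1034) - 1168) = √(432558503/1140502 - 1168) = √(-899547833/1140502) = I*√1025936102632166/1140502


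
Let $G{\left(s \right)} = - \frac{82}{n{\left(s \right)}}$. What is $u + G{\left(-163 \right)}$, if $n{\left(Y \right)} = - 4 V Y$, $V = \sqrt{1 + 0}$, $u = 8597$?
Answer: $\frac{2802581}{326} \approx 8596.9$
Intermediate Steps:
$V = 1$ ($V = \sqrt{1} = 1$)
$n{\left(Y \right)} = - 4 Y$ ($n{\left(Y \right)} = \left(-4\right) 1 Y = - 4 Y$)
$G{\left(s \right)} = \frac{41}{2 s}$ ($G{\left(s \right)} = - \frac{82}{\left(-4\right) s} = - 82 \left(- \frac{1}{4 s}\right) = \frac{41}{2 s}$)
$u + G{\left(-163 \right)} = 8597 + \frac{41}{2 \left(-163\right)} = 8597 + \frac{41}{2} \left(- \frac{1}{163}\right) = 8597 - \frac{41}{326} = \frac{2802581}{326}$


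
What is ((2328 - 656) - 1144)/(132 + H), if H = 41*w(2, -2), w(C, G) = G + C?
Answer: 4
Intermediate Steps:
w(C, G) = C + G
H = 0 (H = 41*(2 - 2) = 41*0 = 0)
((2328 - 656) - 1144)/(132 + H) = ((2328 - 656) - 1144)/(132 + 0) = (1672 - 1144)/132 = 528*(1/132) = 4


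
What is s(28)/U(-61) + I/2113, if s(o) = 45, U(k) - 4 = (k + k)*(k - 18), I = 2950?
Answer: 9512995/6791182 ≈ 1.4008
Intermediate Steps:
U(k) = 4 + 2*k*(-18 + k) (U(k) = 4 + (k + k)*(k - 18) = 4 + (2*k)*(-18 + k) = 4 + 2*k*(-18 + k))
s(28)/U(-61) + I/2113 = 45/(4 - 36*(-61) + 2*(-61)²) + 2950/2113 = 45/(4 + 2196 + 2*3721) + 2950*(1/2113) = 45/(4 + 2196 + 7442) + 2950/2113 = 45/9642 + 2950/2113 = 45*(1/9642) + 2950/2113 = 15/3214 + 2950/2113 = 9512995/6791182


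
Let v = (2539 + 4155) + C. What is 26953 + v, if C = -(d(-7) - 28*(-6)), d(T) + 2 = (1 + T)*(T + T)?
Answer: 33397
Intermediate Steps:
d(T) = -2 + 2*T*(1 + T) (d(T) = -2 + (1 + T)*(T + T) = -2 + (1 + T)*(2*T) = -2 + 2*T*(1 + T))
C = -250 (C = -((-2 + 2*(-7) + 2*(-7)**2) - 28*(-6)) = -((-2 - 14 + 2*49) + 168) = -((-2 - 14 + 98) + 168) = -(82 + 168) = -1*250 = -250)
v = 6444 (v = (2539 + 4155) - 250 = 6694 - 250 = 6444)
26953 + v = 26953 + 6444 = 33397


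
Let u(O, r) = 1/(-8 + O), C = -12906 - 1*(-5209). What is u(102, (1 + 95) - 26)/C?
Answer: -1/723518 ≈ -1.3821e-6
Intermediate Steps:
C = -7697 (C = -12906 + 5209 = -7697)
u(102, (1 + 95) - 26)/C = 1/((-8 + 102)*(-7697)) = -1/7697/94 = (1/94)*(-1/7697) = -1/723518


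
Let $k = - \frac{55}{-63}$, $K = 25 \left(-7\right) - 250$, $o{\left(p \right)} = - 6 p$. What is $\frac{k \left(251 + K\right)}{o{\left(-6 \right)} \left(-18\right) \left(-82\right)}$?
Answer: $- \frac{1595}{557928} \approx -0.0028588$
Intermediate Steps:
$K = -425$ ($K = -175 - 250 = -425$)
$k = \frac{55}{63}$ ($k = \left(-55\right) \left(- \frac{1}{63}\right) = \frac{55}{63} \approx 0.87302$)
$\frac{k \left(251 + K\right)}{o{\left(-6 \right)} \left(-18\right) \left(-82\right)} = \frac{\frac{55}{63} \left(251 - 425\right)}{\left(-6\right) \left(-6\right) \left(-18\right) \left(-82\right)} = \frac{\frac{55}{63} \left(-174\right)}{36 \left(-18\right) \left(-82\right)} = - \frac{3190}{21 \left(\left(-648\right) \left(-82\right)\right)} = - \frac{3190}{21 \cdot 53136} = \left(- \frac{3190}{21}\right) \frac{1}{53136} = - \frac{1595}{557928}$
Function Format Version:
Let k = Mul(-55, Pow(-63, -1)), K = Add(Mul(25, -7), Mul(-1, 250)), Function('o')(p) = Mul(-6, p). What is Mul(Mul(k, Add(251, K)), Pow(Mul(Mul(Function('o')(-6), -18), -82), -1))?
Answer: Rational(-1595, 557928) ≈ -0.0028588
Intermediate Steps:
K = -425 (K = Add(-175, -250) = -425)
k = Rational(55, 63) (k = Mul(-55, Rational(-1, 63)) = Rational(55, 63) ≈ 0.87302)
Mul(Mul(k, Add(251, K)), Pow(Mul(Mul(Function('o')(-6), -18), -82), -1)) = Mul(Mul(Rational(55, 63), Add(251, -425)), Pow(Mul(Mul(Mul(-6, -6), -18), -82), -1)) = Mul(Mul(Rational(55, 63), -174), Pow(Mul(Mul(36, -18), -82), -1)) = Mul(Rational(-3190, 21), Pow(Mul(-648, -82), -1)) = Mul(Rational(-3190, 21), Pow(53136, -1)) = Mul(Rational(-3190, 21), Rational(1, 53136)) = Rational(-1595, 557928)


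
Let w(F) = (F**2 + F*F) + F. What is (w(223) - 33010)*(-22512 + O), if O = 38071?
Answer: 1037334089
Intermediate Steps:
w(F) = F + 2*F**2 (w(F) = (F**2 + F**2) + F = 2*F**2 + F = F + 2*F**2)
(w(223) - 33010)*(-22512 + O) = (223*(1 + 2*223) - 33010)*(-22512 + 38071) = (223*(1 + 446) - 33010)*15559 = (223*447 - 33010)*15559 = (99681 - 33010)*15559 = 66671*15559 = 1037334089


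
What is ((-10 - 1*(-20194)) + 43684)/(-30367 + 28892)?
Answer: -63868/1475 ≈ -43.300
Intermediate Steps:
((-10 - 1*(-20194)) + 43684)/(-30367 + 28892) = ((-10 + 20194) + 43684)/(-1475) = (20184 + 43684)*(-1/1475) = 63868*(-1/1475) = -63868/1475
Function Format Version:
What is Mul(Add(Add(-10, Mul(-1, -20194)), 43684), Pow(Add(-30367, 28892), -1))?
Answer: Rational(-63868, 1475) ≈ -43.300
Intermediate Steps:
Mul(Add(Add(-10, Mul(-1, -20194)), 43684), Pow(Add(-30367, 28892), -1)) = Mul(Add(Add(-10, 20194), 43684), Pow(-1475, -1)) = Mul(Add(20184, 43684), Rational(-1, 1475)) = Mul(63868, Rational(-1, 1475)) = Rational(-63868, 1475)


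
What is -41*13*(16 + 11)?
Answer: -14391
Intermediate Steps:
-41*13*(16 + 11) = -533*27 = -1*14391 = -14391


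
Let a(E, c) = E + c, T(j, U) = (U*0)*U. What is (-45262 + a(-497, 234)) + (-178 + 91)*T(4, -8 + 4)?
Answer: -45525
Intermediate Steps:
T(j, U) = 0 (T(j, U) = 0*U = 0)
(-45262 + a(-497, 234)) + (-178 + 91)*T(4, -8 + 4) = (-45262 + (-497 + 234)) + (-178 + 91)*0 = (-45262 - 263) - 87*0 = -45525 + 0 = -45525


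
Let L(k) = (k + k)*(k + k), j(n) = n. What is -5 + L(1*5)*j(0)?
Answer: -5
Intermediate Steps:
L(k) = 4*k² (L(k) = (2*k)*(2*k) = 4*k²)
-5 + L(1*5)*j(0) = -5 + (4*(1*5)²)*0 = -5 + (4*5²)*0 = -5 + (4*25)*0 = -5 + 100*0 = -5 + 0 = -5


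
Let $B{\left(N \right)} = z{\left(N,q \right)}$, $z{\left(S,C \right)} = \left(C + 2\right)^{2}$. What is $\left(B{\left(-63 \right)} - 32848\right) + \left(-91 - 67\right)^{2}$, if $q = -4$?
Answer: $-7880$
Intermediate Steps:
$z{\left(S,C \right)} = \left(2 + C\right)^{2}$
$B{\left(N \right)} = 4$ ($B{\left(N \right)} = \left(2 - 4\right)^{2} = \left(-2\right)^{2} = 4$)
$\left(B{\left(-63 \right)} - 32848\right) + \left(-91 - 67\right)^{2} = \left(4 - 32848\right) + \left(-91 - 67\right)^{2} = -32844 + \left(-158\right)^{2} = -32844 + 24964 = -7880$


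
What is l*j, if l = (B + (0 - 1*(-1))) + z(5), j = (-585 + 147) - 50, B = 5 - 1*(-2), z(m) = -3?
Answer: -2440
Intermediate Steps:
B = 7 (B = 5 + 2 = 7)
j = -488 (j = -438 - 50 = -488)
l = 5 (l = (7 + (0 - 1*(-1))) - 3 = (7 + (0 + 1)) - 3 = (7 + 1) - 3 = 8 - 3 = 5)
l*j = 5*(-488) = -2440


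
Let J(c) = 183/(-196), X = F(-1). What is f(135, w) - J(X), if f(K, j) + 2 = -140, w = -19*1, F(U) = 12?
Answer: -27649/196 ≈ -141.07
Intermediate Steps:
X = 12
w = -19
f(K, j) = -142 (f(K, j) = -2 - 140 = -142)
J(c) = -183/196 (J(c) = 183*(-1/196) = -183/196)
f(135, w) - J(X) = -142 - 1*(-183/196) = -142 + 183/196 = -27649/196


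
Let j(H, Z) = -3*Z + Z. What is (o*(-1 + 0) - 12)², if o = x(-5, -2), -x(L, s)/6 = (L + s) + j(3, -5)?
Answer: 36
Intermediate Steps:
j(H, Z) = -2*Z
x(L, s) = -60 - 6*L - 6*s (x(L, s) = -6*((L + s) - 2*(-5)) = -6*((L + s) + 10) = -6*(10 + L + s) = -60 - 6*L - 6*s)
o = -18 (o = -60 - 6*(-5) - 6*(-2) = -60 + 30 + 12 = -18)
(o*(-1 + 0) - 12)² = (-18*(-1 + 0) - 12)² = (-18*(-1) - 12)² = (18 - 12)² = 6² = 36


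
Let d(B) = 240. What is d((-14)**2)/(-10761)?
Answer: -80/3587 ≈ -0.022303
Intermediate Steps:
d((-14)**2)/(-10761) = 240/(-10761) = 240*(-1/10761) = -80/3587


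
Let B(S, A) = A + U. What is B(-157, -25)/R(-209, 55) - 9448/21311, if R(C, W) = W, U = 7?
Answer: -903238/1172105 ≈ -0.77061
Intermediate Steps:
B(S, A) = 7 + A (B(S, A) = A + 7 = 7 + A)
B(-157, -25)/R(-209, 55) - 9448/21311 = (7 - 25)/55 - 9448/21311 = -18*1/55 - 9448*1/21311 = -18/55 - 9448/21311 = -903238/1172105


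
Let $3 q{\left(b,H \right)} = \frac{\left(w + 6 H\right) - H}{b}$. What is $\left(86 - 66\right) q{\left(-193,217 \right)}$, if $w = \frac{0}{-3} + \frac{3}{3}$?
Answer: $- \frac{7240}{193} \approx -37.513$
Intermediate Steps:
$w = 1$ ($w = 0 \left(- \frac{1}{3}\right) + 3 \cdot \frac{1}{3} = 0 + 1 = 1$)
$q{\left(b,H \right)} = \frac{1 + 5 H}{3 b}$ ($q{\left(b,H \right)} = \frac{\left(\left(1 + 6 H\right) - H\right) \frac{1}{b}}{3} = \frac{\left(1 + 5 H\right) \frac{1}{b}}{3} = \frac{\frac{1}{b} \left(1 + 5 H\right)}{3} = \frac{1 + 5 H}{3 b}$)
$\left(86 - 66\right) q{\left(-193,217 \right)} = \left(86 - 66\right) \frac{1 + 5 \cdot 217}{3 \left(-193\right)} = 20 \cdot \frac{1}{3} \left(- \frac{1}{193}\right) \left(1 + 1085\right) = 20 \cdot \frac{1}{3} \left(- \frac{1}{193}\right) 1086 = 20 \left(- \frac{362}{193}\right) = - \frac{7240}{193}$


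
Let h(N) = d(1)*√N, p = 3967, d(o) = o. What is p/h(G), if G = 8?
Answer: 3967*√2/4 ≈ 1402.5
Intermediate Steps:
h(N) = √N (h(N) = 1*√N = √N)
p/h(G) = 3967/(√8) = 3967/((2*√2)) = 3967*(√2/4) = 3967*√2/4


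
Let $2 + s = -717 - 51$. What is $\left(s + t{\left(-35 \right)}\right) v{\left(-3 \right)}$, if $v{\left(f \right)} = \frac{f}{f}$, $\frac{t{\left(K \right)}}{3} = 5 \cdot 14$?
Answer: $-560$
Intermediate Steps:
$s = -770$ ($s = -2 - 768 = -770$)
$t{\left(K \right)} = 210$ ($t{\left(K \right)} = 3 \cdot 5 \cdot 14 = 3 \cdot 70 = 210$)
$v{\left(f \right)} = 1$
$\left(s + t{\left(-35 \right)}\right) v{\left(-3 \right)} = \left(-770 + 210\right) 1 = \left(-560\right) 1 = -560$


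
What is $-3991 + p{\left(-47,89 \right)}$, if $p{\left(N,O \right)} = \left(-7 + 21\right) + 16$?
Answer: $-3961$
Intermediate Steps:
$p{\left(N,O \right)} = 30$ ($p{\left(N,O \right)} = 14 + 16 = 30$)
$-3991 + p{\left(-47,89 \right)} = -3991 + 30 = -3961$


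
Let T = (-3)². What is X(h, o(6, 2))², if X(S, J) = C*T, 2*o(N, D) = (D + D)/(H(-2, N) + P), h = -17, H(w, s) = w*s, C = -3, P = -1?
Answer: 729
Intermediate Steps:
T = 9
H(w, s) = s*w
o(N, D) = D/(-1 - 2*N) (o(N, D) = ((D + D)/(N*(-2) - 1))/2 = ((2*D)/(-2*N - 1))/2 = ((2*D)/(-1 - 2*N))/2 = (2*D/(-1 - 2*N))/2 = D/(-1 - 2*N))
X(S, J) = -27 (X(S, J) = -3*9 = -27)
X(h, o(6, 2))² = (-27)² = 729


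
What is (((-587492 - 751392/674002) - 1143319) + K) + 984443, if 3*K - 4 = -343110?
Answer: -870208479298/1011003 ≈ -8.6074e+5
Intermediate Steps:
K = -343106/3 (K = 4/3 + (⅓)*(-343110) = 4/3 - 114370 = -343106/3 ≈ -1.1437e+5)
(((-587492 - 751392/674002) - 1143319) + K) + 984443 = (((-587492 - 751392/674002) - 1143319) - 343106/3) + 984443 = (((-587492 - 751392*1/674002) - 1143319) - 343106/3) + 984443 = (((-587492 - 375696/337001) - 1143319) - 343106/3) + 984443 = ((-197985767188/337001 - 1143319) - 343106/3) + 984443 = (-583285413507/337001 - 343106/3) + 984443 = -1865483305627/1011003 + 984443 = -870208479298/1011003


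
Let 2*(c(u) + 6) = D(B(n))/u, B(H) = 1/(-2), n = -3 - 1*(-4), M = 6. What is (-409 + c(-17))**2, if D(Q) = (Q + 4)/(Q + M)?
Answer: 24092317089/139876 ≈ 1.7224e+5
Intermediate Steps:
n = 1 (n = -3 + 4 = 1)
B(H) = -1/2 (B(H) = 1*(-1/2) = -1/2)
D(Q) = (4 + Q)/(6 + Q) (D(Q) = (Q + 4)/(Q + 6) = (4 + Q)/(6 + Q))
c(u) = -6 + 7/(22*u) (c(u) = -6 + (((4 - 1/2)/(6 - 1/2))/u)/2 = -6 + (((7/2)/(11/2))/u)/2 = -6 + (((2/11)*(7/2))/u)/2 = -6 + (7/(11*u))/2 = -6 + 7/(22*u))
(-409 + c(-17))**2 = (-409 + (-6 + (7/22)/(-17)))**2 = (-409 + (-6 + (7/22)*(-1/17)))**2 = (-409 + (-6 - 7/374))**2 = (-409 - 2251/374)**2 = (-155217/374)**2 = 24092317089/139876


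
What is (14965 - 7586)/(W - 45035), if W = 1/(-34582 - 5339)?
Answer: -294577059/1797842236 ≈ -0.16385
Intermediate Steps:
W = -1/39921 (W = 1/(-39921) = -1/39921 ≈ -2.5049e-5)
(14965 - 7586)/(W - 45035) = (14965 - 7586)/(-1/39921 - 45035) = 7379/(-1797842236/39921) = 7379*(-39921/1797842236) = -294577059/1797842236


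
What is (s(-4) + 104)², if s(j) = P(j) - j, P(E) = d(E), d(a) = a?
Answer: 10816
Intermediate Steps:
P(E) = E
s(j) = 0 (s(j) = j - j = 0)
(s(-4) + 104)² = (0 + 104)² = 104² = 10816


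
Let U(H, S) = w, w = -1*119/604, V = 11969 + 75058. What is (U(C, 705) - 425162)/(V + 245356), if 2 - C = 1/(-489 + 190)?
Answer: -256797967/200759332 ≈ -1.2791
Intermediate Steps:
V = 87027
w = -119/604 (w = -119*1/604 = -119/604 ≈ -0.19702)
C = 599/299 (C = 2 - 1/(-489 + 190) = 2 - 1/(-299) = 2 - 1*(-1/299) = 2 + 1/299 = 599/299 ≈ 2.0033)
U(H, S) = -119/604
(U(C, 705) - 425162)/(V + 245356) = (-119/604 - 425162)/(87027 + 245356) = -256797967/604/332383 = -256797967/604*1/332383 = -256797967/200759332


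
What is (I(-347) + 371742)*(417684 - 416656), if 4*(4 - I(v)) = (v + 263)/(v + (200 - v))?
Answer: 19107749797/50 ≈ 3.8215e+8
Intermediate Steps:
I(v) = 2937/800 - v/800 (I(v) = 4 - (v + 263)/(4*(v + (200 - v))) = 4 - (263 + v)/(4*200) = 4 - (263/200 + v/200)/4 = 4 + (-263/800 - v/800) = 2937/800 - v/800)
(I(-347) + 371742)*(417684 - 416656) = ((2937/800 - 1/800*(-347)) + 371742)*(417684 - 416656) = ((2937/800 + 347/800) + 371742)*1028 = (821/200 + 371742)*1028 = (74349221/200)*1028 = 19107749797/50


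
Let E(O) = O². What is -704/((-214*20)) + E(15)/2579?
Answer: 347327/1379765 ≈ 0.25173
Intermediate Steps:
-704/((-214*20)) + E(15)/2579 = -704/((-214*20)) + 15²/2579 = -704/(-4280) + 225*(1/2579) = -704*(-1/4280) + 225/2579 = 88/535 + 225/2579 = 347327/1379765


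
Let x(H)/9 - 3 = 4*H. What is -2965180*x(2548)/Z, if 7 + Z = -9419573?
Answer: 1511500505/52331 ≈ 28883.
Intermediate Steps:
Z = -9419580 (Z = -7 - 9419573 = -9419580)
x(H) = 27 + 36*H (x(H) = 27 + 9*(4*H) = 27 + 36*H)
-2965180*x(2548)/Z = -2965180/((-9419580/(27 + 36*2548))) = -2965180/((-9419580/(27 + 91728))) = -2965180/((-9419580/91755)) = -2965180/((-9419580*1/91755)) = -2965180/(-209324/2039) = -2965180*(-2039/209324) = 1511500505/52331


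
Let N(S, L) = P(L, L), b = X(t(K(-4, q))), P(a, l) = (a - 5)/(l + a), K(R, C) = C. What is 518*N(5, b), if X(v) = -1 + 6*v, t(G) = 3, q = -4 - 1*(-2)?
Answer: 3108/17 ≈ 182.82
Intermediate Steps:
q = -2 (q = -4 + 2 = -2)
P(a, l) = (-5 + a)/(a + l)
b = 17 (b = -1 + 6*3 = -1 + 18 = 17)
N(S, L) = (-5 + L)/(2*L) (N(S, L) = (-5 + L)/(L + L) = (-5 + L)/((2*L)) = (1/(2*L))*(-5 + L) = (-5 + L)/(2*L))
518*N(5, b) = 518*((½)*(-5 + 17)/17) = 518*((½)*(1/17)*12) = 518*(6/17) = 3108/17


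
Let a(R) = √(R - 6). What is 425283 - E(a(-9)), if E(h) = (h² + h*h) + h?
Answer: 425313 - I*√15 ≈ 4.2531e+5 - 3.873*I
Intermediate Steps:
a(R) = √(-6 + R)
E(h) = h + 2*h² (E(h) = (h² + h²) + h = 2*h² + h = h + 2*h²)
425283 - E(a(-9)) = 425283 - √(-6 - 9)*(1 + 2*√(-6 - 9)) = 425283 - √(-15)*(1 + 2*√(-15)) = 425283 - I*√15*(1 + 2*(I*√15)) = 425283 - I*√15*(1 + 2*I*√15)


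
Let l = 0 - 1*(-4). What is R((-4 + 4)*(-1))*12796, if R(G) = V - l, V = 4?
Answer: 0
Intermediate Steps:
l = 4 (l = 0 + 4 = 4)
R(G) = 0 (R(G) = 4 - 1*4 = 4 - 4 = 0)
R((-4 + 4)*(-1))*12796 = 0*12796 = 0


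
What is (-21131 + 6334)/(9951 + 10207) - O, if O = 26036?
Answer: -524848485/20158 ≈ -26037.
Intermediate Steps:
(-21131 + 6334)/(9951 + 10207) - O = (-21131 + 6334)/(9951 + 10207) - 1*26036 = -14797/20158 - 26036 = -524848485/20158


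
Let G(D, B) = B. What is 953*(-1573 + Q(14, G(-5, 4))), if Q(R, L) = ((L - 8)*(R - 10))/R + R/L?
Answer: -20955517/14 ≈ -1.4968e+6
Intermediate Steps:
Q(R, L) = R/L + (-10 + R)*(-8 + L)/R (Q(R, L) = ((-8 + L)*(-10 + R))/R + R/L = ((-10 + R)*(-8 + L))/R + R/L = (-10 + R)*(-8 + L)/R + R/L = R/L + (-10 + R)*(-8 + L)/R)
953*(-1573 + Q(14, G(-5, 4))) = 953*(-1573 + (-8 + 4 + 80/14 + 14/4 - 10*4/14)) = 953*(-1573 + (-8 + 4 + 80*(1/14) + 14*(1/4) - 10*4*1/14)) = 953*(-1573 + (-8 + 4 + 40/7 + 7/2 - 20/7)) = 953*(-1573 + 33/14) = 953*(-21989/14) = -20955517/14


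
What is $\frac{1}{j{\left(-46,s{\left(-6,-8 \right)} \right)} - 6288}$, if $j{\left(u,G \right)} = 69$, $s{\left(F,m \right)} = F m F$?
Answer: $- \frac{1}{6219} \approx -0.0001608$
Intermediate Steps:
$s{\left(F,m \right)} = m F^{2}$
$\frac{1}{j{\left(-46,s{\left(-6,-8 \right)} \right)} - 6288} = \frac{1}{69 - 6288} = \frac{1}{-6219} = - \frac{1}{6219}$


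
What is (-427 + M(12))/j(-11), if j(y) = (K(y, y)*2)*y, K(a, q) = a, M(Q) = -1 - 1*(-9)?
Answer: -419/242 ≈ -1.7314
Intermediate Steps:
M(Q) = 8 (M(Q) = -1 + 9 = 8)
j(y) = 2*y**2 (j(y) = (y*2)*y = (2*y)*y = 2*y**2)
(-427 + M(12))/j(-11) = (-427 + 8)/((2*(-11)**2)) = -419/(2*121) = -419/242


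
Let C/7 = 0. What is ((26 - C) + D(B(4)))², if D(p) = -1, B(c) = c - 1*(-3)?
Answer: 625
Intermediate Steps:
C = 0 (C = 7*0 = 0)
B(c) = 3 + c (B(c) = c + 3 = 3 + c)
((26 - C) + D(B(4)))² = ((26 - 1*0) - 1)² = ((26 + 0) - 1)² = (26 - 1)² = 25² = 625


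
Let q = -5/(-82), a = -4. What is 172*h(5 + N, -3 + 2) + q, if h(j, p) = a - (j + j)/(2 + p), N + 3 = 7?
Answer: -310283/82 ≈ -3783.9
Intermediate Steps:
N = 4 (N = -3 + 7 = 4)
q = 5/82 (q = -5*(-1/82) = 5/82 ≈ 0.060976)
h(j, p) = -4 - 2*j/(2 + p) (h(j, p) = -4 - (j + j)/(2 + p) = -4 - 2*j/(2 + p))
172*h(5 + N, -3 + 2) + q = 172*(2*(-4 - (5 + 4) - 2*(-3 + 2))/(2 + (-3 + 2))) + 5/82 = 172*(2*(-4 - 1*9 - 2*(-1))/(2 - 1)) + 5/82 = 172*(2*(-4 - 9 + 2)/1) + 5/82 = 172*(2*1*(-11)) + 5/82 = 172*(-22) + 5/82 = -3784 + 5/82 = -310283/82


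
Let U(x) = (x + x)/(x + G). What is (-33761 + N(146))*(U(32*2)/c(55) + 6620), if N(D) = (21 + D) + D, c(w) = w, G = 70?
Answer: -815956066272/3685 ≈ -2.2143e+8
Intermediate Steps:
U(x) = 2*x/(70 + x) (U(x) = (x + x)/(x + 70) = (2*x)/(70 + x) = 2*x/(70 + x))
N(D) = 21 + 2*D
(-33761 + N(146))*(U(32*2)/c(55) + 6620) = (-33761 + (21 + 2*146))*((2*(32*2)/(70 + 32*2))/55 + 6620) = (-33761 + (21 + 292))*((2*64/(70 + 64))*(1/55) + 6620) = (-33761 + 313)*((2*64/134)*(1/55) + 6620) = -33448*((2*64*(1/134))*(1/55) + 6620) = -33448*((64/67)*(1/55) + 6620) = -33448*(64/3685 + 6620) = -33448*24394764/3685 = -815956066272/3685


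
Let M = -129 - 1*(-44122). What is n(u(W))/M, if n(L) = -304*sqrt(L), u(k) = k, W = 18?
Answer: -912*sqrt(2)/43993 ≈ -0.029317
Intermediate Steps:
M = 43993 (M = -129 + 44122 = 43993)
n(u(W))/M = -912*sqrt(2)/43993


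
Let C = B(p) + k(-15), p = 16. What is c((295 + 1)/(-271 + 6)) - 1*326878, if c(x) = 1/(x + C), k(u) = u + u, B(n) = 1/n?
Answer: -43040357378/131671 ≈ -3.2688e+5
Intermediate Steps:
k(u) = 2*u
C = -479/16 (C = 1/16 + 2*(-15) = 1/16 - 30 = -479/16 ≈ -29.938)
c(x) = 1/(-479/16 + x) (c(x) = 1/(x - 479/16) = 1/(-479/16 + x))
c((295 + 1)/(-271 + 6)) - 1*326878 = 16/(-479 + 16*((295 + 1)/(-271 + 6))) - 1*326878 = 16/(-479 + 16*(296/(-265))) - 326878 = 16/(-479 + 16*(296*(-1/265))) - 326878 = 16/(-479 + 16*(-296/265)) - 326878 = 16/(-479 - 4736/265) - 326878 = 16/(-131671/265) - 326878 = 16*(-265/131671) - 326878 = -4240/131671 - 326878 = -43040357378/131671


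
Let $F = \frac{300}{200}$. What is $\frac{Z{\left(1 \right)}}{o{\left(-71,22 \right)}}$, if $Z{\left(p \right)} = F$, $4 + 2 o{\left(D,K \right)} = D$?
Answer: $- \frac{1}{25} \approx -0.04$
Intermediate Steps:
$o{\left(D,K \right)} = -2 + \frac{D}{2}$
$F = \frac{3}{2}$ ($F = 300 \cdot \frac{1}{200} = \frac{3}{2} \approx 1.5$)
$Z{\left(p \right)} = \frac{3}{2}$
$\frac{Z{\left(1 \right)}}{o{\left(-71,22 \right)}} = \frac{3}{2 \left(-2 + \frac{1}{2} \left(-71\right)\right)} = \frac{3}{2 \left(-2 - \frac{71}{2}\right)} = \frac{3}{2 \left(- \frac{75}{2}\right)} = \frac{3}{2} \left(- \frac{2}{75}\right) = - \frac{1}{25}$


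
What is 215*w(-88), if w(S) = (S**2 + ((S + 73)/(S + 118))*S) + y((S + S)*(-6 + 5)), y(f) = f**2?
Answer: 8334260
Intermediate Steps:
w(S) = 5*S**2 + S*(73 + S)/(118 + S) (w(S) = (S**2 + ((S + 73)/(S + 118))*S) + ((S + S)*(-6 + 5))**2 = (S**2 + ((73 + S)/(118 + S))*S) + ((2*S)*(-1))**2 = (S**2 + ((73 + S)/(118 + S))*S) + (-2*S)**2 = (S**2 + S*(73 + S)/(118 + S)) + 4*S**2 = 5*S**2 + S*(73 + S)/(118 + S))
215*w(-88) = 215*(-88*(73 + 5*(-88)**2 + 591*(-88))/(118 - 88)) = 215*(-88*(73 + 5*7744 - 52008)/30) = 215*(-88*1/30*(73 + 38720 - 52008)) = 215*(-88*1/30*(-13215)) = 215*38764 = 8334260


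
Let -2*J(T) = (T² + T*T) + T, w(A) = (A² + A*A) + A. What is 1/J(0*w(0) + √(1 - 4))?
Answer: 2*√3/(3*(-I + 2*√3)) ≈ 0.30769 + 0.088823*I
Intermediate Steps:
w(A) = A + 2*A² (w(A) = (A² + A²) + A = 2*A² + A = A + 2*A²)
J(T) = -T² - T/2 (J(T) = -((T² + T*T) + T)/2 = -((T² + T²) + T)/2 = -(2*T² + T)/2 = -(T + 2*T²)/2 = -T² - T/2)
1/J(0*w(0) + √(1 - 4)) = 1/(-(0*(0*(1 + 2*0)) + √(1 - 4))*(½ + (0*(0*(1 + 2*0)) + √(1 - 4)))) = 1/(-(0*(0*(1 + 0)) + √(-3))*(½ + (0*(0*(1 + 0)) + √(-3)))) = 1/(-(0*(0*1) + I*√3)*(½ + (0*(0*1) + I*√3))) = 1/(-(0*0 + I*√3)*(½ + (0*0 + I*√3))) = 1/(-(0 + I*√3)*(½ + (0 + I*√3))) = 1/(-I*√3*(½ + I*√3)) = I*√3/(3*(½ + I*√3))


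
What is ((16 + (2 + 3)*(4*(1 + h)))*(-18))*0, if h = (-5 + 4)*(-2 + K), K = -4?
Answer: 0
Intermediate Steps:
h = 6 (h = (-5 + 4)*(-2 - 4) = -1*(-6) = 6)
((16 + (2 + 3)*(4*(1 + h)))*(-18))*0 = ((16 + (2 + 3)*(4*(1 + 6)))*(-18))*0 = ((16 + 5*(4*7))*(-18))*0 = ((16 + 5*28)*(-18))*0 = ((16 + 140)*(-18))*0 = (156*(-18))*0 = -2808*0 = 0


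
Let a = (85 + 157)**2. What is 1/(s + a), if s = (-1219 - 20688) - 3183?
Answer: 1/33474 ≈ 2.9874e-5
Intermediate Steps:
s = -25090 (s = -21907 - 3183 = -25090)
a = 58564 (a = 242**2 = 58564)
1/(s + a) = 1/(-25090 + 58564) = 1/33474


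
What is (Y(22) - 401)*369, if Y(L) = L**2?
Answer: 30627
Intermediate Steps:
(Y(22) - 401)*369 = (22**2 - 401)*369 = (484 - 401)*369 = 83*369 = 30627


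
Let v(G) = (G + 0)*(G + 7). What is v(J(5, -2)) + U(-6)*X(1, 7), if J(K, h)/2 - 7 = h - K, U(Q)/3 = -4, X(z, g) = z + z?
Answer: -24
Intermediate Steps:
X(z, g) = 2*z
U(Q) = -12 (U(Q) = 3*(-4) = -12)
J(K, h) = 14 - 2*K + 2*h (J(K, h) = 14 + 2*(h - K) = 14 + (-2*K + 2*h) = 14 - 2*K + 2*h)
v(G) = G*(7 + G)
v(J(5, -2)) + U(-6)*X(1, 7) = (14 - 2*5 + 2*(-2))*(7 + (14 - 2*5 + 2*(-2))) - 24 = (14 - 10 - 4)*(7 + (14 - 10 - 4)) - 12*2 = 0*(7 + 0) - 24 = 0*7 - 24 = 0 - 24 = -24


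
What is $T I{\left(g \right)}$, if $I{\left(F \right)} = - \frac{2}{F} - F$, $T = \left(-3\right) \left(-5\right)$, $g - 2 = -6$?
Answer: $\frac{135}{2} \approx 67.5$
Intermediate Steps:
$g = -4$ ($g = 2 - 6 = -4$)
$T = 15$
$I{\left(F \right)} = - F - \frac{2}{F}$
$T I{\left(g \right)} = 15 \left(\left(-1\right) \left(-4\right) - \frac{2}{-4}\right) = 15 \left(4 - - \frac{1}{2}\right) = 15 \left(4 + \frac{1}{2}\right) = 15 \cdot \frac{9}{2} = \frac{135}{2}$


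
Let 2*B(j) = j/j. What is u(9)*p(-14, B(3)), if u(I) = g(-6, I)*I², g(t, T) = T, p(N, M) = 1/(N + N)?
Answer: -729/28 ≈ -26.036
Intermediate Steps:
B(j) = ½ (B(j) = (j/j)/2 = (½)*1 = ½)
p(N, M) = 1/(2*N)
u(I) = I³ (u(I) = I*I² = I³)
u(9)*p(-14, B(3)) = 9³*((½)/(-14)) = 729*((½)*(-1/14)) = 729*(-1/28) = -729/28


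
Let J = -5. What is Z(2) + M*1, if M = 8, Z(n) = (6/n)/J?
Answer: 37/5 ≈ 7.4000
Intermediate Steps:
Z(n) = -6/(5*n) (Z(n) = (6/n)/(-5) = (6/n)*(-⅕) = -6/(5*n))
Z(2) + M*1 = -6/5/2 + 8*1 = -6/5*½ + 8 = -⅗ + 8 = 37/5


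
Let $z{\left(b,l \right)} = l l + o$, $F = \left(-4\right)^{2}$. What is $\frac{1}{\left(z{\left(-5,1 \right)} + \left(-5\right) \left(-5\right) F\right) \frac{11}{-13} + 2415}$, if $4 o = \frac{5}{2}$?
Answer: $\frac{104}{215817} \approx 0.00048189$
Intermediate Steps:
$F = 16$
$o = \frac{5}{8}$ ($o = \frac{5 \cdot \frac{1}{2}}{4} = \frac{1}{4} \cdot \frac{5}{2} = \frac{5}{8} \approx 0.625$)
$z{\left(b,l \right)} = \frac{5}{8} + l^{2}$ ($z{\left(b,l \right)} = l l + \frac{5}{8} = l^{2} + \frac{5}{8} = \frac{5}{8} + l^{2}$)
$\frac{1}{\left(z{\left(-5,1 \right)} + \left(-5\right) \left(-5\right) F\right) \frac{11}{-13} + 2415} = \frac{1}{\left(\left(\frac{5}{8} + 1^{2}\right) + \left(-5\right) \left(-5\right) 16\right) \frac{11}{-13} + 2415} = \frac{1}{\left(\left(\frac{5}{8} + 1\right) + 25 \cdot 16\right) 11 \left(- \frac{1}{13}\right) + 2415} = \frac{1}{\left(\frac{13}{8} + 400\right) \left(- \frac{11}{13}\right) + 2415} = \frac{1}{\frac{3213}{8} \left(- \frac{11}{13}\right) + 2415} = \frac{1}{- \frac{35343}{104} + 2415} = \frac{1}{\frac{215817}{104}} = \frac{104}{215817}$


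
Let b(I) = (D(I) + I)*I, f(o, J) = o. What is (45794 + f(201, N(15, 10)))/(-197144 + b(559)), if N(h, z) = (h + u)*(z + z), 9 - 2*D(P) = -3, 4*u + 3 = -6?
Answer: 45995/118691 ≈ 0.38752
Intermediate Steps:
u = -9/4 (u = -¾ + (¼)*(-6) = -¾ - 3/2 = -9/4 ≈ -2.2500)
D(P) = 6 (D(P) = 9/2 - ½*(-3) = 9/2 + 3/2 = 6)
N(h, z) = 2*z*(-9/4 + h) (N(h, z) = (h - 9/4)*(z + z) = (-9/4 + h)*(2*z) = 2*z*(-9/4 + h))
b(I) = I*(6 + I) (b(I) = (6 + I)*I = I*(6 + I))
(45794 + f(201, N(15, 10)))/(-197144 + b(559)) = (45794 + 201)/(-197144 + 559*(6 + 559)) = 45995/(-197144 + 559*565) = 45995/(-197144 + 315835) = 45995/118691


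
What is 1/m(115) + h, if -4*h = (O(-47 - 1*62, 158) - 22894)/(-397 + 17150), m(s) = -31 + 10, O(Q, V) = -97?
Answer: 415799/1407252 ≈ 0.29547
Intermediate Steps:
m(s) = -21
h = 22991/67012 (h = -(-97 - 22894)/(4*(-397 + 17150)) = -(-22991)/(4*16753) = -1/4*(-22991/16753) = 22991/67012 ≈ 0.34309)
1/m(115) + h = 1/(-21) + 22991/67012 = -1/21 + 22991/67012 = 415799/1407252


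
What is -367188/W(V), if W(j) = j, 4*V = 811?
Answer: -1468752/811 ≈ -1811.0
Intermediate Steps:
V = 811/4 (V = (¼)*811 = 811/4 ≈ 202.75)
-367188/W(V) = -367188/811/4 = -367188*4/811 = -1468752/811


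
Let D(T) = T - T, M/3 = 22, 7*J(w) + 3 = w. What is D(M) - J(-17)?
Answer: 20/7 ≈ 2.8571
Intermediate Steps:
J(w) = -3/7 + w/7
M = 66 (M = 3*22 = 66)
D(T) = 0
D(M) - J(-17) = 0 - (-3/7 + (1/7)*(-17)) = 0 - (-3/7 - 17/7) = 0 - 1*(-20/7) = 0 + 20/7 = 20/7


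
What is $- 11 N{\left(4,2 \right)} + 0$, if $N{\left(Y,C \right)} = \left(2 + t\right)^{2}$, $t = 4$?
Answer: $-396$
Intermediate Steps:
$N{\left(Y,C \right)} = 36$ ($N{\left(Y,C \right)} = \left(2 + 4\right)^{2} = 6^{2} = 36$)
$- 11 N{\left(4,2 \right)} + 0 = \left(-11\right) 36 + 0 = -396 + 0 = -396$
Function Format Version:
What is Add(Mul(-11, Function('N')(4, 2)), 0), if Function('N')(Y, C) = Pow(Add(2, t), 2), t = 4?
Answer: -396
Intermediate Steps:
Function('N')(Y, C) = 36 (Function('N')(Y, C) = Pow(Add(2, 4), 2) = Pow(6, 2) = 36)
Add(Mul(-11, Function('N')(4, 2)), 0) = Add(Mul(-11, 36), 0) = Add(-396, 0) = -396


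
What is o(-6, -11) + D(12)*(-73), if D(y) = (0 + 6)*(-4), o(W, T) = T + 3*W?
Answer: 1723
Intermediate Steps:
D(y) = -24 (D(y) = 6*(-4) = -24)
o(-6, -11) + D(12)*(-73) = (-11 + 3*(-6)) - 24*(-73) = (-11 - 18) + 1752 = -29 + 1752 = 1723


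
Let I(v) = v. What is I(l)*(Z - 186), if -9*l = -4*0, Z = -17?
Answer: 0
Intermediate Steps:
l = 0 (l = -(-4)*0/9 = -⅑*0 = 0)
I(l)*(Z - 186) = 0*(-17 - 186) = 0*(-203) = 0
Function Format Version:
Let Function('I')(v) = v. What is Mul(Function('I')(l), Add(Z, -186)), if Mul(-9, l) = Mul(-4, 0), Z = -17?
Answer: 0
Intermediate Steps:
l = 0 (l = Mul(Rational(-1, 9), Mul(-4, 0)) = Mul(Rational(-1, 9), 0) = 0)
Mul(Function('I')(l), Add(Z, -186)) = Mul(0, Add(-17, -186)) = Mul(0, -203) = 0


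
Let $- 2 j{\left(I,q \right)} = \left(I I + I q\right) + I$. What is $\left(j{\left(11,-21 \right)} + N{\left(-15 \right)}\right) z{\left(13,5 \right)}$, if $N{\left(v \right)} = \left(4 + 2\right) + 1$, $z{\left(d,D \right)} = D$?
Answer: $\frac{565}{2} \approx 282.5$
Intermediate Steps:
$j{\left(I,q \right)} = - \frac{I}{2} - \frac{I^{2}}{2} - \frac{I q}{2}$ ($j{\left(I,q \right)} = - \frac{\left(I I + I q\right) + I}{2} = - \frac{\left(I^{2} + I q\right) + I}{2} = - \frac{I + I^{2} + I q}{2} = - \frac{I}{2} - \frac{I^{2}}{2} - \frac{I q}{2}$)
$N{\left(v \right)} = 7$ ($N{\left(v \right)} = 6 + 1 = 7$)
$\left(j{\left(11,-21 \right)} + N{\left(-15 \right)}\right) z{\left(13,5 \right)} = \left(\left(- \frac{1}{2}\right) 11 \left(1 + 11 - 21\right) + 7\right) 5 = \left(\left(- \frac{1}{2}\right) 11 \left(-9\right) + 7\right) 5 = \left(\frac{99}{2} + 7\right) 5 = \frac{113}{2} \cdot 5 = \frac{565}{2}$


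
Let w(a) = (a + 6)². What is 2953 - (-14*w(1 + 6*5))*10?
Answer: 194613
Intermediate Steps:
w(a) = (6 + a)²
2953 - (-14*w(1 + 6*5))*10 = 2953 - (-14*(6 + (1 + 6*5))²)*10 = 2953 - (-14*(6 + (1 + 30))²)*10 = 2953 - (-14*(6 + 31)²)*10 = 2953 - (-14*37²)*10 = 2953 - (-14*1369)*10 = 2953 - (-19166)*10 = 2953 - 1*(-191660) = 2953 + 191660 = 194613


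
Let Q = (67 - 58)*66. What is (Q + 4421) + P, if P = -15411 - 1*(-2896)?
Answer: -7500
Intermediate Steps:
Q = 594 (Q = 9*66 = 594)
P = -12515 (P = -15411 + 2896 = -12515)
(Q + 4421) + P = (594 + 4421) - 12515 = 5015 - 12515 = -7500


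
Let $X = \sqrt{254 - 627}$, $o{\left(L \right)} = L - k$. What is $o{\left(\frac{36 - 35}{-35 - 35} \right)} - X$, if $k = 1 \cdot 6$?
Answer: $- \frac{421}{70} - i \sqrt{373} \approx -6.0143 - 19.313 i$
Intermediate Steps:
$k = 6$
$o{\left(L \right)} = -6 + L$ ($o{\left(L \right)} = L - 6 = -6 + L$)
$X = i \sqrt{373}$ ($X = \sqrt{-373} = i \sqrt{373} \approx 19.313 i$)
$o{\left(\frac{36 - 35}{-35 - 35} \right)} - X = \left(-6 + \frac{36 - 35}{-35 - 35}\right) - i \sqrt{373} = \left(-6 + 1 \frac{1}{-70}\right) - i \sqrt{373} = \left(-6 + 1 \left(- \frac{1}{70}\right)\right) - i \sqrt{373} = \left(-6 - \frac{1}{70}\right) - i \sqrt{373} = - \frac{421}{70} - i \sqrt{373}$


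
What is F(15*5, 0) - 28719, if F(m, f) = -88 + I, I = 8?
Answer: -28799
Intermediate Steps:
F(m, f) = -80 (F(m, f) = -88 + 8 = -80)
F(15*5, 0) - 28719 = -80 - 28719 = -28799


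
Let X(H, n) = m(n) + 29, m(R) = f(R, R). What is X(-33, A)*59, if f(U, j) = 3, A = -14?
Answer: 1888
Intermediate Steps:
m(R) = 3
X(H, n) = 32 (X(H, n) = 3 + 29 = 32)
X(-33, A)*59 = 32*59 = 1888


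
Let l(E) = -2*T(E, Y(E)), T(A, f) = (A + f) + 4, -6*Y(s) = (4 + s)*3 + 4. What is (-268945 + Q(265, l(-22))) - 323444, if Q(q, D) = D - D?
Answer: -592389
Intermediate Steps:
Y(s) = -8/3 - s/2 (Y(s) = -((4 + s)*3 + 4)/6 = -((12 + 3*s) + 4)/6 = -(16 + 3*s)/6 = -8/3 - s/2)
T(A, f) = 4 + A + f
l(E) = -8/3 - E (l(E) = -2*(4 + E + (-8/3 - E/2)) = -2*(4/3 + E/2) = -8/3 - E)
Q(q, D) = 0
(-268945 + Q(265, l(-22))) - 323444 = (-268945 + 0) - 323444 = -268945 - 323444 = -592389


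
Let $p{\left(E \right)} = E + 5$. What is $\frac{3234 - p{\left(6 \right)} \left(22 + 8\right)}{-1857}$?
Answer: $- \frac{968}{619} \approx -1.5638$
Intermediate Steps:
$p{\left(E \right)} = 5 + E$
$\frac{3234 - p{\left(6 \right)} \left(22 + 8\right)}{-1857} = \frac{3234 - \left(5 + 6\right) \left(22 + 8\right)}{-1857} = \left(3234 - 11 \cdot 30\right) \left(- \frac{1}{1857}\right) = \left(3234 - 330\right) \left(- \frac{1}{1857}\right) = 2904 \left(- \frac{1}{1857}\right) = - \frac{968}{619}$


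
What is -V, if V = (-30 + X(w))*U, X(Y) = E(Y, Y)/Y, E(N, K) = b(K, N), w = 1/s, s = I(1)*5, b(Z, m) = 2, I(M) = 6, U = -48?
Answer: 1440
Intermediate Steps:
s = 30 (s = 6*5 = 30)
w = 1/30 ≈ 0.033333
E(N, K) = 2
X(Y) = 2/Y
V = -1440 (V = (-30 + 2/(1/30))*(-48) = (-30 + 2*30)*(-48) = (-30 + 60)*(-48) = 30*(-48) = -1440)
-V = -1*(-1440) = 1440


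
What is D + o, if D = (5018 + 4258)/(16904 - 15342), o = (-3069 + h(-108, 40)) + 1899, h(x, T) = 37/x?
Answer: -98215153/84348 ≈ -1164.4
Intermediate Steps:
o = -126397/108 (o = (-3069 + 37/(-108)) + 1899 = (-3069 + 37*(-1/108)) + 1899 = (-3069 - 37/108) + 1899 = -331489/108 + 1899 = -126397/108 ≈ -1170.3)
D = 4638/781 (D = 9276/1562 = 9276*(1/1562) = 4638/781 ≈ 5.9385)
D + o = 4638/781 - 126397/108 = -98215153/84348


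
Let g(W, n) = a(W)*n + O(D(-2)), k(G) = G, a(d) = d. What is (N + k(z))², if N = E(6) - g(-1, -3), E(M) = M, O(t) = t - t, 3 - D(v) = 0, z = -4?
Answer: 1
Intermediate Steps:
D(v) = 3 (D(v) = 3 - 1*0 = 3 + 0 = 3)
O(t) = 0
g(W, n) = W*n (g(W, n) = W*n + 0 = W*n)
N = 3 (N = 6 - (-1)*(-3) = 6 - 1*3 = 6 - 3 = 3)
(N + k(z))² = (3 - 4)² = (-1)² = 1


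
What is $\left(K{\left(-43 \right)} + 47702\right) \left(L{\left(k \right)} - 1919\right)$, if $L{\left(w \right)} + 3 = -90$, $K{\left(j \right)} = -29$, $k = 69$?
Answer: $-95918076$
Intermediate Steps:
$L{\left(w \right)} = -93$ ($L{\left(w \right)} = -3 - 90 = -93$)
$\left(K{\left(-43 \right)} + 47702\right) \left(L{\left(k \right)} - 1919\right) = \left(-29 + 47702\right) \left(-93 - 1919\right) = 47673 \left(-2012\right) = -95918076$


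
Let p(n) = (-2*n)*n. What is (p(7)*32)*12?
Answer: -37632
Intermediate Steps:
p(n) = -2*n**2
(p(7)*32)*12 = (-2*7**2*32)*12 = (-2*49*32)*12 = -98*32*12 = -3136*12 = -37632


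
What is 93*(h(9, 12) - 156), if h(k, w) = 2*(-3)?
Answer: -15066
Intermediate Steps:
h(k, w) = -6
93*(h(9, 12) - 156) = 93*(-6 - 156) = 93*(-162) = -15066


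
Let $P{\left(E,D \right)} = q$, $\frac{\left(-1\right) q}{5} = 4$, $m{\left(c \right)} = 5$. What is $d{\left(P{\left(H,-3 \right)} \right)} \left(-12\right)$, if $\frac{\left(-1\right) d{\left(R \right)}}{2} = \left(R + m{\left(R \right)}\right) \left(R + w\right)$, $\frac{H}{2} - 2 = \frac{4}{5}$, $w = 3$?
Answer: $6120$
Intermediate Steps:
$H = \frac{28}{5}$ ($H = 4 + 2 \cdot \frac{4}{5} = 4 + \frac{8}{5} = \frac{28}{5} \approx 5.6$)
$q = -20$ ($q = \left(-5\right) 4 = -20$)
$P{\left(E,D \right)} = -20$
$d{\left(R \right)} = - 2 \left(3 + R\right) \left(5 + R\right)$ ($d{\left(R \right)} = - 2 \left(R + 5\right) \left(R + 3\right) = - 2 \left(5 + R\right) \left(3 + R\right) = - 2 \left(3 + R\right) \left(5 + R\right)$)
$d{\left(P{\left(H,-3 \right)} \right)} \left(-12\right) = \left(-30 - -320 - 2 \left(-20\right)^{2}\right) \left(-12\right) = \left(-30 + 320 - 800\right) \left(-12\right) = \left(-510\right) \left(-12\right) = 6120$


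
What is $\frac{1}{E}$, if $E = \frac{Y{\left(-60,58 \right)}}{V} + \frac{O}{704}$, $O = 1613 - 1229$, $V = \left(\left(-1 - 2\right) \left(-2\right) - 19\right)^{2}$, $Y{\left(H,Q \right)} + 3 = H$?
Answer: $\frac{1859}{321} \approx 5.7913$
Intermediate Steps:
$Y{\left(H,Q \right)} = -3 + H$
$V = 169$ ($V = \left(\left(-3\right) \left(-2\right) - 19\right)^{2} = \left(6 - 19\right)^{2} = \left(-13\right)^{2} = 169$)
$O = 384$ ($O = 1613 - 1229 = 384$)
$E = \frac{321}{1859}$ ($E = \frac{-3 - 60}{169} + \frac{384}{704} = \left(-63\right) \frac{1}{169} + 384 \cdot \frac{1}{704} = - \frac{63}{169} + \frac{6}{11} = \frac{321}{1859} \approx 0.17267$)
$\frac{1}{E} = \frac{1}{\frac{321}{1859}} = \frac{1859}{321}$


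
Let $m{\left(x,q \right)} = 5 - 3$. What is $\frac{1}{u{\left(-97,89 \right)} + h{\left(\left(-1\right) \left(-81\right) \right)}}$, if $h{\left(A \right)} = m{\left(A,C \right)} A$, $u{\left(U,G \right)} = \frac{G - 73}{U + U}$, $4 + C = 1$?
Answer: $\frac{97}{15706} \approx 0.006176$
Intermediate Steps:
$C = -3$ ($C = -4 + 1 = -3$)
$u{\left(U,G \right)} = \frac{-73 + G}{2 U}$
$m{\left(x,q \right)} = 2$ ($m{\left(x,q \right)} = 5 - 3 = 2$)
$h{\left(A \right)} = 2 A$
$\frac{1}{u{\left(-97,89 \right)} + h{\left(\left(-1\right) \left(-81\right) \right)}} = \frac{1}{\frac{-73 + 89}{2 \left(-97\right)} + 2 \left(\left(-1\right) \left(-81\right)\right)} = \frac{1}{\frac{1}{2} \left(- \frac{1}{97}\right) 16 + 2 \cdot 81} = \frac{1}{- \frac{8}{97} + 162} = \frac{1}{\frac{15706}{97}} = \frac{97}{15706}$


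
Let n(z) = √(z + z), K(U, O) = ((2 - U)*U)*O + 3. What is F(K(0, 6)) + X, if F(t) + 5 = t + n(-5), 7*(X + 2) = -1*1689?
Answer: -1717/7 + I*√10 ≈ -245.29 + 3.1623*I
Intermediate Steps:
X = -1703/7 (X = -2 + (-1*1689)/7 = -2 + (⅐)*(-1689) = -2 - 1689/7 = -1703/7 ≈ -243.29)
K(U, O) = 3 + O*U*(2 - U) (K(U, O) = (U*(2 - U))*O + 3 = O*U*(2 - U) + 3 = 3 + O*U*(2 - U))
n(z) = √2*√z (n(z) = √(2*z) = √2*√z)
F(t) = -5 + t + I*√10 (F(t) = -5 + (t + √2*√(-5)) = -5 + (t + √2*(I*√5)) = -5 + (t + I*√10) = -5 + t + I*√10)
F(K(0, 6)) + X = (-5 + (3 - 1*6*0² + 2*6*0) + I*√10) - 1703/7 = (-5 + (3 - 1*6*0 + 0) + I*√10) - 1703/7 = (-5 + (3 + 0 + 0) + I*√10) - 1703/7 = (-5 + 3 + I*√10) - 1703/7 = (-2 + I*√10) - 1703/7 = -1717/7 + I*√10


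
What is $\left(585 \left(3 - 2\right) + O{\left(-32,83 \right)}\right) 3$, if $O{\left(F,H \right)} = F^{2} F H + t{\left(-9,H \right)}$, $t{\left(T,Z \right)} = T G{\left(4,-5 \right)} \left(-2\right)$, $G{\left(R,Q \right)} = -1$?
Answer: $-8157531$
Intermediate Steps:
$t{\left(T,Z \right)} = 2 T$ ($t{\left(T,Z \right)} = T \left(-1\right) \left(-2\right) = - T \left(-2\right) = 2 T$)
$O{\left(F,H \right)} = -18 + H F^{3}$ ($O{\left(F,H \right)} = F^{2} F H + 2 \left(-9\right) = F^{3} H - 18 = H F^{3} - 18 = -18 + H F^{3}$)
$\left(585 \left(3 - 2\right) + O{\left(-32,83 \right)}\right) 3 = \left(585 \left(3 - 2\right) + \left(-18 + 83 \left(-32\right)^{3}\right)\right) 3 = \left(585 \cdot 1 + \left(-18 + 83 \left(-32768\right)\right)\right) 3 = \left(585 - 2719762\right) 3 = \left(-2719177\right) 3 = -8157531$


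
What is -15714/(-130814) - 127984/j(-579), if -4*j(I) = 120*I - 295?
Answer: -32935975777/4563773425 ≈ -7.2168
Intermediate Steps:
j(I) = 295/4 - 30*I (j(I) = -(120*I - 295)/4 = -(-295 + 120*I)/4 = 295/4 - 30*I)
-15714/(-130814) - 127984/j(-579) = -15714/(-130814) - 127984/(295/4 - 30*(-579)) = -15714*(-1/130814) - 127984/(295/4 + 17370) = 7857/65407 - 127984/69775/4 = 7857/65407 - 127984*4/69775 = 7857/65407 - 511936/69775 = -32935975777/4563773425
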